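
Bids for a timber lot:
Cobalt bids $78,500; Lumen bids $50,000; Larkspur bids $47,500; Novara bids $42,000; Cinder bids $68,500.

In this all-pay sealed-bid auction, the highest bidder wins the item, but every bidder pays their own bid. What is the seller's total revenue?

Rule: the highest bidder wins the item, but every bidder pays their own bid.
Bids ranked: 78,500 (Cobalt) > 68,500 (Cinder) > 50,000 (Lumen) > 47,500 (Larkspur) > 42,000 (Novara)
Cobalt wins with the top bid; all bids are sunk regardless.
Every bidder forfeits their bid regardless of winning.
Revenue = 78,500 + 50,000 + 47,500 + 42,000 + 68,500 = $286,500.

Total revenue: $286,500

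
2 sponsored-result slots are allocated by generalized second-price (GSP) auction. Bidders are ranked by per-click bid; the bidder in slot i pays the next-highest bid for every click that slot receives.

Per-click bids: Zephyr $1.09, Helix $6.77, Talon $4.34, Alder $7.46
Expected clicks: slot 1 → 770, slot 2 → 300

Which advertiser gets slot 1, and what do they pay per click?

Per-click bids in order: $7.46 (Alder) > $6.77 (Helix) > $4.34 (Talon) > …
Slot 1 goes to the first-ranked bidder, Alder, who pays the next bid down: $6.77/click.

Alder; $6.77 per click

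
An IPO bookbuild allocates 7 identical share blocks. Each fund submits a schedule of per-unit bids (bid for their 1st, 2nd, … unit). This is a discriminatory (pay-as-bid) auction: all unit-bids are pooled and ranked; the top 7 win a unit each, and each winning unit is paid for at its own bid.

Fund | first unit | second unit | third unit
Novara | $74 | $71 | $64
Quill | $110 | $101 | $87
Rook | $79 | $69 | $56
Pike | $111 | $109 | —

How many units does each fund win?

Novara 1, Pike 2, Quill 3, Rook 1

All unit-bids, highest first — top 7: 111 (Pike-1), 110 (Quill-1), 109 (Pike-2), 101 (Quill-2), 87 (Quill-3), 79 (Rook-1), 74 (Novara-1)
Next rejected bid: $71 (not a price — pay-as-bid).
Allocation: Novara 1, Pike 2, Quill 3, Rook 1.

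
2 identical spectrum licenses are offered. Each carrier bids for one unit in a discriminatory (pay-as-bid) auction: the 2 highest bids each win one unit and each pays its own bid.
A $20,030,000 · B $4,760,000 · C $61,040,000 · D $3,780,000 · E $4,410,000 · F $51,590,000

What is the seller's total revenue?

Total revenue: $112,630,000

Sorting: 61,040,000 (C), 51,590,000 (F), 20,030,000 (A), 4,760,000 (B), …
Top 2: C, F.
Total revenue = 61,040,000 + 51,590,000 = $112,630,000.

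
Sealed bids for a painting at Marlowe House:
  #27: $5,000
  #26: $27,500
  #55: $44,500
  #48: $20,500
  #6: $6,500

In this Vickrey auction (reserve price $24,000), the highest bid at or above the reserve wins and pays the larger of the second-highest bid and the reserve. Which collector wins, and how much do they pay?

#55 pays $27,500

Vickrey auction (reserve price $24,000): the highest bid at or above the reserve wins and pays the larger of the second-highest bid and the reserve.
Bids ranked: 44,500 (#55) > 27,500 (#26) > 20,500 (#48) > 6,500 (#6) > 5,000 (#27)
#55 has the top bid at or above the reserve ($44,500).
max(second-highest $27,500, reserve $24,000) = $27,500; the reserve does not bind.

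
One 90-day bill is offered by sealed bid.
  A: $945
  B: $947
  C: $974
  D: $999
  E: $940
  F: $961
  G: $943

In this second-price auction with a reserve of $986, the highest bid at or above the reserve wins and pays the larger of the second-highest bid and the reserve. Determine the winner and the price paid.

D pays $986

Rule: the highest bid at or above the reserve wins and pays the larger of the second-highest bid and the reserve.
Sorting bids: 999 (D) > 974 (C) > 961 (F) > 947 (B) > 945 (A) > 943 (G) > …
D has the top bid at or above the reserve ($999).
Second-highest bid $974 is below the reserve $986, so the reserve binds → payment $986.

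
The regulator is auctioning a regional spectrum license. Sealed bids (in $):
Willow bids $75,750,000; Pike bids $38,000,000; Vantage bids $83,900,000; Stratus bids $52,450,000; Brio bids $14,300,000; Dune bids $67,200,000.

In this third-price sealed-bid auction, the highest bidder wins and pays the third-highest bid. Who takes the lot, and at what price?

Vantage pays $67,200,000

Bids ranked: 83,900,000 (Vantage) > 75,750,000 (Willow) > 67,200,000 (Dune) > 52,450,000 (Stratus) > 38,000,000 (Pike) > 14,300,000 (Brio)
Vantage wins; payment is bid #3 in the ranking = $67,200,000.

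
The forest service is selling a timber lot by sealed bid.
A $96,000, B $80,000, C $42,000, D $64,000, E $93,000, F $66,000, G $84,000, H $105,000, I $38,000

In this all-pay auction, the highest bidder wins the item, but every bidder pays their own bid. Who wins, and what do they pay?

H pays $105,000

All-pay auction: the highest bidder wins the item, but every bidder pays their own bid.
Bids ranked: 105,000 (H) > 96,000 (A) > 93,000 (E) > 84,000 (G) > 80,000 (B) > 66,000 (F) > …
H is highest and takes the item; every bidder forfeits their bid.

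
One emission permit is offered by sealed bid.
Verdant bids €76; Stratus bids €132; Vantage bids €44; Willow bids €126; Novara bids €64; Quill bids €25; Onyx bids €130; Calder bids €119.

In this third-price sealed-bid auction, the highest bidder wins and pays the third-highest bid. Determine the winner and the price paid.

Bids in order: 132 (Stratus) > 130 (Onyx) > 126 (Willow) > 119 (Calder) > 76 (Verdant) > 64 (Novara) > …
Stratus wins; payment is bid #3 in the ranking = €126.

Stratus pays €126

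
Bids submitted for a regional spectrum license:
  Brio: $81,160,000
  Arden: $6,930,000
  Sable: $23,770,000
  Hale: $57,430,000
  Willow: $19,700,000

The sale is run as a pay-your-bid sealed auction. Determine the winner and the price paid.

Brio pays $81,160,000

Sorting bids: 81,160,000 (Brio) > 57,430,000 (Hale) > 23,770,000 (Sable) > 19,700,000 (Willow) > 6,930,000 (Arden)
First-price: Brio pays what they bid, $81,160,000.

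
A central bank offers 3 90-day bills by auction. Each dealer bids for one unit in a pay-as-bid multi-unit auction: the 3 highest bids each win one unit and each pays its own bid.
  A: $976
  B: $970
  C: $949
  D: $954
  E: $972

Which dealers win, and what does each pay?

Bids ranked high→low: 976 (A), 972 (E), 970 (B), 954 (D), 949 (C)
The 3 highest are A, E, B.
Each winner pays its own bid: A $976, E $972, B $970.

A $976, E $972, B $970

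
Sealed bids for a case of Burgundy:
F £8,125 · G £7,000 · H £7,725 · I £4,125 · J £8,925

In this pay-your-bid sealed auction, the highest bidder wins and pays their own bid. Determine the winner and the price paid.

Pay-your-bid sealed auction: the highest bidder wins and pays their own bid.
Bids in order: 8,925 (J) > 8,125 (F) > 7,725 (H) > 7,000 (G) > 4,125 (I)
J has the highest bid and pays exactly that: £8,925.

J pays £8,925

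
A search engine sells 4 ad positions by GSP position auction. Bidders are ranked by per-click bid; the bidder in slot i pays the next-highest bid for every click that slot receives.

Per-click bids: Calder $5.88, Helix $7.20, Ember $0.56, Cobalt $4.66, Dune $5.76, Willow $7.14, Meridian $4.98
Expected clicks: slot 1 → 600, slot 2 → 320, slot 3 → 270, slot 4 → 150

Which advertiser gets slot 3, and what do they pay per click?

Calder; $5.76 per click

Ranked by bid: $7.20 (Helix) > $7.14 (Willow) > $5.88 (Calder) > $5.76 (Dune) > $4.98 (Meridian) > …
Slot 3 goes to the third-ranked bidder, Calder, who pays the next bid down: $5.76/click.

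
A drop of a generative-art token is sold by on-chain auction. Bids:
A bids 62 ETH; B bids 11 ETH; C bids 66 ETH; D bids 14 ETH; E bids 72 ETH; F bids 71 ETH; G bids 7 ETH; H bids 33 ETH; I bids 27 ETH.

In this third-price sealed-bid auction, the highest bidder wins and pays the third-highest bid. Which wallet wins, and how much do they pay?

Bids ranked: 72 (E) > 71 (F) > 66 (C) > 62 (A) > 33 (H) > 27 (I) > …
E wins; payment is bid #3 in the ranking = 66 ETH.

E pays 66 ETH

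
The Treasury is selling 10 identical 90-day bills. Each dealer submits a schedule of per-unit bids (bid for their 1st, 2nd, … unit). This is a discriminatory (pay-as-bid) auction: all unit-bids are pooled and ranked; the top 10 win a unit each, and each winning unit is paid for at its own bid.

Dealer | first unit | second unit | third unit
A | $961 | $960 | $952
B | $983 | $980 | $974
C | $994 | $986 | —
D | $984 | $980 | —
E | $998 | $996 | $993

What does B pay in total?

Pooled unit-bids ranked (top 10): 998 (E-1), 996 (E-2), 994 (C-1), 993 (E-3), 986 (C-2), 984 (D-1), 983 (B-1), 980 (B-2), 980 (D-2), 974 (B-3)
Next rejected bid: $961 (not a price — pay-as-bid).
B's winning unit-bids: 983 + 980 + 974 = $2,937.

B pays $2,937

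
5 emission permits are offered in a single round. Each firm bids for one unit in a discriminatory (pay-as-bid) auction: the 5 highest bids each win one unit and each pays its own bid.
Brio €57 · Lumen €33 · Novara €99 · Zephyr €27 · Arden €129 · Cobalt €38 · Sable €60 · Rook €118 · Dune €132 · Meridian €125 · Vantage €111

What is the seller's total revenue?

Ordering the bids: 132 (Dune), 129 (Arden), 125 (Meridian), 118 (Rook), 111 (Vantage), 99 (Novara), 60 (Sable), …
Top 5: Dune, Arden, Meridian, Rook, Vantage.
Total revenue = 132 + 129 + 125 + 118 + 111 = €615.

Total revenue: €615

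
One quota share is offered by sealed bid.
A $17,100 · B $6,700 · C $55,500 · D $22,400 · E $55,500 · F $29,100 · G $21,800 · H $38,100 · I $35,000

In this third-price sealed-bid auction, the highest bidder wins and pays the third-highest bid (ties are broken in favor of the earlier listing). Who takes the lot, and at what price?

Third-price sealed-bid auction: the highest bidder wins and pays the third-highest bid.
Bids in order: 55,500 (C) > 55,500 (E) > 38,100 (H) > 35,000 (I) > 29,100 (F) > 22,400 (D) > …
Tie at $55,500 → C wins by tie-break.
C wins; payment is bid #3 in the ranking = $38,100.

C pays $38,100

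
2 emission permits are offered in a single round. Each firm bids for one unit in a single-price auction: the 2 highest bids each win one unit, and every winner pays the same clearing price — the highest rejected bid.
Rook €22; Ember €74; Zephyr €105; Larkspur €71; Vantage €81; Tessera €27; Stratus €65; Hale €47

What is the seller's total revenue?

Total revenue: €148

Bids ranked high→low: 105 (Zephyr), 81 (Vantage), 74 (Ember), 71 (Larkspur), …
Winners (2 units): Zephyr, Vantage.
Clearing price = highest rejected bid = €74.
Total revenue = 2 × €74 = €148.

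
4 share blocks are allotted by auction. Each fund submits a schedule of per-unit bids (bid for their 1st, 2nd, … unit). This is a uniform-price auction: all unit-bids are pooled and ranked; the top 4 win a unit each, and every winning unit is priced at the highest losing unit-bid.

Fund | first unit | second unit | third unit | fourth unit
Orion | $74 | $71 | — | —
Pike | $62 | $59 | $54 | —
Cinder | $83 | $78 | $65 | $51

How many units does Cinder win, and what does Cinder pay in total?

Cinder: 2 units, pays $130

All unit-bids, highest first — top 4: 83 (Cinder-1), 78 (Cinder-2), 74 (Orion-1), 71 (Orion-2)
Highest rejected unit-bid = $65.
Cinder wins 2 unit(s) at $65 each.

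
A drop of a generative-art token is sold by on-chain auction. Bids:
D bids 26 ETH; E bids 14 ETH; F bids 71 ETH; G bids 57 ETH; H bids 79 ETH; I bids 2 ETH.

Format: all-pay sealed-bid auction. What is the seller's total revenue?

All-pay sealed-bid auction: the highest bidder wins the item, but every bidder pays their own bid.
Bids in order: 79 (H) > 71 (F) > 57 (G) > 26 (D) > 14 (E) > 2 (I)
Every bidder forfeits their bid regardless of winning.
Revenue = 26 + 14 + 71 + 57 + 79 + 2 = 249 ETH.

Total revenue: 249 ETH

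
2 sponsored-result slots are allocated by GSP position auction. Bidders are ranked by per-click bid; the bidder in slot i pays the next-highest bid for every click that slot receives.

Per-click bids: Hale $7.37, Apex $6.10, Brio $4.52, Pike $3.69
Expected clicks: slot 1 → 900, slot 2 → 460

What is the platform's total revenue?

Sorting advertisers: $7.37 (Hale) > $6.10 (Apex) > $4.52 (Brio) > …
Slot 1: Hale pays $6.10 × 900 = $5490.00
Slot 2: Apex pays $4.52 × 460 = $2079.20
Total = $7569.20

Total revenue: $7569.20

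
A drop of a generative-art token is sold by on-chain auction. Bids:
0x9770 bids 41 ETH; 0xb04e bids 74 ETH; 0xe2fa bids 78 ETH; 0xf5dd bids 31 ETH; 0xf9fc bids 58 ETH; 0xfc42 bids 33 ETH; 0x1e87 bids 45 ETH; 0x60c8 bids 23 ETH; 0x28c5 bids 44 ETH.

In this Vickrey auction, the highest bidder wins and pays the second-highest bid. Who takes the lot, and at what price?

0xe2fa pays 74 ETH

Bids in order: 78 (0xe2fa) > 74 (0xb04e) > 58 (0xf9fc) > 45 (0x1e87) > 44 (0x28c5) > 41 (0x9770) > …
0xe2fa is highest; pays the second-highest bid, 74 ETH.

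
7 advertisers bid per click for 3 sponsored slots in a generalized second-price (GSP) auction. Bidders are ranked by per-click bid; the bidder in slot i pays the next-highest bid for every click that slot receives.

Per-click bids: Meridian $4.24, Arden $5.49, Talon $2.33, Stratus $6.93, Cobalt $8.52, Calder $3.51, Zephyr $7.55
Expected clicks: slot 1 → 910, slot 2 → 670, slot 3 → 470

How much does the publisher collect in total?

Per-click bids in order: $8.52 (Cobalt) > $7.55 (Zephyr) > $6.93 (Stratus) > $5.49 (Arden) > …
Slot 1: Cobalt pays $7.55 × 910 = $6870.50
Slot 2: Zephyr pays $6.93 × 670 = $4643.10
Slot 3: Stratus pays $5.49 × 470 = $2580.30
Total = $14093.90

Total revenue: $14093.90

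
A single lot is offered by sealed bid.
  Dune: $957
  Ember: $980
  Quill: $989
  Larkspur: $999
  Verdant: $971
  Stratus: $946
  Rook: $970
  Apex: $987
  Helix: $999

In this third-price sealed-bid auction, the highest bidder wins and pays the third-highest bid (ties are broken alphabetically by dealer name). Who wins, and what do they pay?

Helix pays $989

Bids ranked: 999 (Helix) > 999 (Larkspur) > 989 (Quill) > 987 (Apex) > 980 (Ember) > 971 (Verdant) > …
Tie at $999 → Helix wins by tie-break.
Helix is highest; pays the third-highest bid, $989.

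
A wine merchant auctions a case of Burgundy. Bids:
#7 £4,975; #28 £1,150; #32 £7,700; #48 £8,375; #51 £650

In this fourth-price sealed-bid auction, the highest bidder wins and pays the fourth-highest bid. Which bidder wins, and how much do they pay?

Sorting bids: 8,375 (#48) > 7,700 (#32) > 4,975 (#7) > 1,150 (#28) > 650 (#51)
#48 is highest; pays the fourth-highest bid, £1,150.

#48 pays £1,150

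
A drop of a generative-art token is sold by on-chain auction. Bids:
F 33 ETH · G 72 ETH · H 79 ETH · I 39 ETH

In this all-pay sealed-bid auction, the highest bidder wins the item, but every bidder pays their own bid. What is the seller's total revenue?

Total revenue: 223 ETH

Rule: the highest bidder wins the item, but every bidder pays their own bid.
Sorting bids: 79 (H) > 72 (G) > 39 (I) > 33 (F)
Every bidder forfeits their bid regardless of winning.
Revenue = 33 + 72 + 79 + 39 = 223 ETH.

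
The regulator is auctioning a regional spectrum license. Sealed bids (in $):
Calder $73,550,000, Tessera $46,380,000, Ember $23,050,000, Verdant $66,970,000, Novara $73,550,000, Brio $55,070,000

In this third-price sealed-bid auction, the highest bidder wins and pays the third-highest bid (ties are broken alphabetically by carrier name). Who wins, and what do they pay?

Sorting bids: 73,550,000 (Calder) > 73,550,000 (Novara) > 66,970,000 (Verdant) > 55,070,000 (Brio) > 46,380,000 (Tessera) > 23,050,000 (Ember)
Calder and Novara tie at $73,550,000; tie-break gives it to Calder.
Calder wins; payment is bid #3 in the ranking = $66,970,000.

Calder pays $66,970,000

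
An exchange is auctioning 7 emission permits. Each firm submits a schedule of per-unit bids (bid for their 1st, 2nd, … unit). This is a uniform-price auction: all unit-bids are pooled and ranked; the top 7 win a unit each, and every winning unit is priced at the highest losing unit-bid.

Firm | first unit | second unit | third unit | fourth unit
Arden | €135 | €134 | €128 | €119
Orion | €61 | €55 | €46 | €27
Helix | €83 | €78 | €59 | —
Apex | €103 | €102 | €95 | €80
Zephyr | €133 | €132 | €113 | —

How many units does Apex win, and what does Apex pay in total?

All unit-bids, highest first — top 7: 135 (Arden-1), 134 (Arden-2), 133 (Zephyr-1), 132 (Zephyr-2), 128 (Arden-3), 119 (Arden-4), 113 (Zephyr-3)
Highest rejected unit-bid = €103.
Apex wins 0 unit(s) at €103 each.

Apex: 0 units, pays €0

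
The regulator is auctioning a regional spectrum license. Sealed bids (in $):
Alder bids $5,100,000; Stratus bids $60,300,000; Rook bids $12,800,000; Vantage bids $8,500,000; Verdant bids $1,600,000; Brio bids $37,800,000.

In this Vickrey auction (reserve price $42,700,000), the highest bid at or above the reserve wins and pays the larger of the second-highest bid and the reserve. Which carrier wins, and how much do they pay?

Stratus pays $42,700,000

Rule: the highest bid at or above the reserve wins and pays the larger of the second-highest bid and the reserve.
Sorting bids: 60,300,000 (Stratus) > 37,800,000 (Brio) > 12,800,000 (Rook) > 8,500,000 (Vantage) > 5,100,000 (Alder) > 1,600,000 (Verdant)
Highest eligible bid: Stratus at $60,300,000.
Second-highest bid $37,800,000 is below the reserve $42,700,000, so the reserve binds → payment $42,700,000.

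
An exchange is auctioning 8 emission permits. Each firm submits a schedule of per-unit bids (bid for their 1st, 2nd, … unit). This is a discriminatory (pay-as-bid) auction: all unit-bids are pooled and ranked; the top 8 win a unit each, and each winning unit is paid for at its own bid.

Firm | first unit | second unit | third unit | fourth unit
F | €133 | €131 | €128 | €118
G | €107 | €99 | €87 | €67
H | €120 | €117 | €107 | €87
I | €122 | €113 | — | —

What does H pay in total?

H pays €237

Pooled unit-bids ranked (top 8): 133 (F-1), 131 (F-2), 128 (F-3), 122 (I-1), 120 (H-1), 118 (F-4), 117 (H-2), 113 (I-2)
Next rejected bid: €107 (not a price — pay-as-bid).
H's winning unit-bids: 120 + 117 = €237.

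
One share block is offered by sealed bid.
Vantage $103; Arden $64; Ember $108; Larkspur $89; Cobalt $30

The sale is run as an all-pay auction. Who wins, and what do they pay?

Bids in order: 108 (Ember) > 103 (Vantage) > 89 (Larkspur) > 64 (Arden) > 30 (Cobalt)
Ember wins with the top bid; all bids are sunk regardless.

Ember pays $108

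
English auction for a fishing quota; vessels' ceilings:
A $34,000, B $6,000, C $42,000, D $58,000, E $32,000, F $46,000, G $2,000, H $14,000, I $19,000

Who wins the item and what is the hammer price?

Limits ranked: 58,000 (D) > 46,000 (F) > 42,000 (C) > 34,000 (A) > 32,000 (E) > 19,000 (I) > …
F is the last rival to drop out, at $46,000; D remains and wins at that price.

D wins at $46,000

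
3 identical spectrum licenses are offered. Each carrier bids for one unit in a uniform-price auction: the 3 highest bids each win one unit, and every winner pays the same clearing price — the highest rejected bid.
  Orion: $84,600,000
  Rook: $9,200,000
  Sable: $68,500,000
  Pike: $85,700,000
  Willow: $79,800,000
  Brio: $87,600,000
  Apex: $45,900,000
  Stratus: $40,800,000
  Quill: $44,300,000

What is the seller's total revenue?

Ordering the bids: 87,600,000 (Brio), 85,700,000 (Pike), 84,600,000 (Orion), 79,800,000 (Willow), 68,500,000 (Sable), …
Winners (3 units): Brio, Pike, Orion.
First losing bid is Willow's $79,800,000, which sets the uniform price.
Total revenue = 3 × $79,800,000 = $239,400,000.

Total revenue: $239,400,000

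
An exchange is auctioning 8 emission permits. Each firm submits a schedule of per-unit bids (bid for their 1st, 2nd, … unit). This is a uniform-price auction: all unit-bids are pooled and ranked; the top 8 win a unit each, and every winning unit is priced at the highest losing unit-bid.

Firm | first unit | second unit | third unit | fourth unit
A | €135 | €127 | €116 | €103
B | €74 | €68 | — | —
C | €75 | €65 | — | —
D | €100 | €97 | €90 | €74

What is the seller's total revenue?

Merging the schedules and taking the best 8: 135 (A-1), 127 (A-2), 116 (A-3), 103 (A-4), 100 (D-1), 97 (D-2), 90 (D-3), 75 (C-1)
The (k+1)-th unit-bid is €74.
Allocation: A 4, C 1, D 3. Every unit priced at €74.
Revenue = 8 × 74 = €592.

Total revenue: €592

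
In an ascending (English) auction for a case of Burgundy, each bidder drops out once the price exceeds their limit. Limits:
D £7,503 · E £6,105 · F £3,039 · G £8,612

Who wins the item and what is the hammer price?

Limits in order: 8,612 (G) > 7,503 (D) > 6,105 (E) > 3,039 (F)
D is the last rival to drop out, at £7,503; G remains and wins at that price.

G wins at £7,503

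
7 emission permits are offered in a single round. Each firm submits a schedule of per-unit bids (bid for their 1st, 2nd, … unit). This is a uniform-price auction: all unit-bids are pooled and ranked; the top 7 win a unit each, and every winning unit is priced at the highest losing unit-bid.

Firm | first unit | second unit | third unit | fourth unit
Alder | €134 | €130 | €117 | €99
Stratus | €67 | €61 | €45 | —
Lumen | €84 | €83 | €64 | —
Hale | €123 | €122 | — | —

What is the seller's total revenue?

Total revenue: €581

Pooled unit-bids ranked (top 7): 134 (Alder-1), 130 (Alder-2), 123 (Hale-1), 122 (Hale-2), 117 (Alder-3), 99 (Alder-4), 84 (Lumen-1)
The (k+1)-th unit-bid is €83.
Allocation: Alder 4, Hale 2, Lumen 1. Every unit priced at €83.
Revenue = 7 × 83 = €581.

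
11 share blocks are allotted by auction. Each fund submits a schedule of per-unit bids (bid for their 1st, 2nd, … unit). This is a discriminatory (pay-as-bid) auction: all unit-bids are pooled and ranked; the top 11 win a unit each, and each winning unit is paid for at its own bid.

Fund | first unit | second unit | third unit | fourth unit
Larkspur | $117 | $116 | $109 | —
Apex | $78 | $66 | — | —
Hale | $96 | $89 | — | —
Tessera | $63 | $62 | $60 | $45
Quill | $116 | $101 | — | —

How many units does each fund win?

Apex 2, Hale 2, Larkspur 3, Quill 2, Tessera 2

Merging the schedules and taking the best 11: 117 (Larkspur-1), 116 (Larkspur-2), 116 (Quill-1), 109 (Larkspur-3), 101 (Quill-2), 96 (Hale-1), 89 (Hale-2), 78 (Apex-1), 66 (Apex-2), 63 (Tessera-1), 62 (Tessera-2)
Next rejected bid: $60 (not a price — pay-as-bid).
Allocation: Apex 2, Hale 2, Larkspur 3, Quill 2, Tessera 2.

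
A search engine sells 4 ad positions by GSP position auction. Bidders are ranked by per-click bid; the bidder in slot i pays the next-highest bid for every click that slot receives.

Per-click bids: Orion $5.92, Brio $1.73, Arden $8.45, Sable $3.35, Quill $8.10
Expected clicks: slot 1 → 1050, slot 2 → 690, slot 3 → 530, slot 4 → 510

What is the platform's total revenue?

Per-click bids in order: $8.45 (Arden) > $8.10 (Quill) > $5.92 (Orion) > $3.35 (Sable) > $1.73 (Brio)
Slot 1: Arden pays $8.10 × 1050 = $8505.00
Slot 2: Quill pays $5.92 × 690 = $4084.80
Slot 3: Orion pays $3.35 × 530 = $1775.50
Slot 4: Sable pays $1.73 × 510 = $882.30
Total = $15247.60

Total revenue: $15247.60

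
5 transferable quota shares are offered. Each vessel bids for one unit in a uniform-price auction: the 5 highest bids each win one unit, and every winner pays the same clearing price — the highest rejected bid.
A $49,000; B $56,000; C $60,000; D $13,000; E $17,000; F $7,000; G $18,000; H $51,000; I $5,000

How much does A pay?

Sorting: 60,000 (C), 56,000 (B), 51,000 (H), 49,000 (A), 18,000 (G), 17,000 (E), 13,000 (D), …
The 5 highest are C, B, H, A, G.
First losing bid is E's $17,000, which sets the uniform price.
A wins → pays $17,000.

A pays $17,000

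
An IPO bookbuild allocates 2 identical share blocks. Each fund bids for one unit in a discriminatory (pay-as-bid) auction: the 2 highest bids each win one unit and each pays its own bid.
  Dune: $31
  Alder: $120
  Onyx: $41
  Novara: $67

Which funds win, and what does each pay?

Bids ranked high→low: 120 (Alder), 67 (Novara), 41 (Onyx), 31 (Dune)
The 2 highest are Alder, Novara.
Each winner pays its own bid: Alder $120, Novara $67.

Alder $120, Novara $67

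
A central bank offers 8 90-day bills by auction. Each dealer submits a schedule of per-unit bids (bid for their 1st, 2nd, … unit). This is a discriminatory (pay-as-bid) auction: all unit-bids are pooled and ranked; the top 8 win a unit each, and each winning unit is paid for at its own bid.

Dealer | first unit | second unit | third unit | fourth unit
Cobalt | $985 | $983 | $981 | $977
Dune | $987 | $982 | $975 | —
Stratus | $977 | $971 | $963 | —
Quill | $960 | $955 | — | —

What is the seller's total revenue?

Total revenue: $7,847

Merging the schedules and taking the best 8: 987 (Dune-1), 985 (Cobalt-1), 983 (Cobalt-2), 982 (Dune-2), 981 (Cobalt-3), 977 (Cobalt-4), 977 (Stratus-1), 975 (Dune-3)
Next rejected bid: $971 (not a price — pay-as-bid).
Each winning unit pays its own bid.
Revenue = 987 + 985 + 983 + 982 + 981 + 977 + 977 + 975 = $7,847.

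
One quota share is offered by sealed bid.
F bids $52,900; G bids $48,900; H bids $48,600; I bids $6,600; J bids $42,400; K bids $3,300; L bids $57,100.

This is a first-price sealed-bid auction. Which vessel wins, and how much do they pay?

First-price sealed-bid auction: the highest bidder wins and pays their own bid.
Bids in order: 57,100 (L) > 52,900 (F) > 48,900 (G) > 48,600 (H) > 42,400 (J) > 6,600 (I) > …
First-price: L pays what they bid, $57,100.

L pays $57,100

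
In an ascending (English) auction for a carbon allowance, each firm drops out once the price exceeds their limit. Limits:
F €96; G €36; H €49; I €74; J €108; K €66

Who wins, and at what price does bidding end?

J wins at €96

Rule: the price rises until one bidder remains; the winner pays the price at which the last rival dropped out.
Limits ranked: 108 (J) > 96 (F) > 74 (I) > 66 (K) > 49 (H) > 36 (G)
F is the last rival to drop out, at €96; J remains and wins at that price.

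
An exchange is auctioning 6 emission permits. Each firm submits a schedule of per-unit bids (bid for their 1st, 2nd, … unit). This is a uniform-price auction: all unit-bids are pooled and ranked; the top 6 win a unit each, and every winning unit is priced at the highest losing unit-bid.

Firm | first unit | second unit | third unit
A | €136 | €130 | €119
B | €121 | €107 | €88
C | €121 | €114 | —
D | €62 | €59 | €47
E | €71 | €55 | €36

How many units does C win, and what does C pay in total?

Pooled unit-bids ranked (top 6): 136 (A-1), 130 (A-2), 121 (B-1), 121 (C-1), 119 (A-3), 114 (C-2)
The (k+1)-th unit-bid is €107.
C wins 2 unit(s) at €107 each.

C: 2 units, pays €214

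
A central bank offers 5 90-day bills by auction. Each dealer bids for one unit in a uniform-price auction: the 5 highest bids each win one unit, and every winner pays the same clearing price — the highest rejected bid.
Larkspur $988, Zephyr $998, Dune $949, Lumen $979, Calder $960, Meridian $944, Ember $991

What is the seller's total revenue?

Ordering the bids: 998 (Zephyr), 991 (Ember), 988 (Larkspur), 979 (Lumen), 960 (Calder), 949 (Dune), 944 (Meridian)
Winners (5 units): Zephyr, Ember, Larkspur, Lumen, Calder.
First losing bid is Dune's $949, which sets the uniform price.
Total revenue = 5 × $949 = $4,745.

Total revenue: $4,745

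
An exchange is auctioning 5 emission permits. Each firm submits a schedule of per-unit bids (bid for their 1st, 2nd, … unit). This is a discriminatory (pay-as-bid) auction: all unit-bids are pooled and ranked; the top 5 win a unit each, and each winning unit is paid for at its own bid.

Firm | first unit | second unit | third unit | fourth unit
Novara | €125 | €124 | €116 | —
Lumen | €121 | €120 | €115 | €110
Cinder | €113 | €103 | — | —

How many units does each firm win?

Merging the schedules and taking the best 5: 125 (Novara-1), 124 (Novara-2), 121 (Lumen-1), 120 (Lumen-2), 116 (Novara-3)
Next rejected bid: €115 (not a price — pay-as-bid).
Allocation: Lumen 2, Novara 3.

Lumen 2, Novara 3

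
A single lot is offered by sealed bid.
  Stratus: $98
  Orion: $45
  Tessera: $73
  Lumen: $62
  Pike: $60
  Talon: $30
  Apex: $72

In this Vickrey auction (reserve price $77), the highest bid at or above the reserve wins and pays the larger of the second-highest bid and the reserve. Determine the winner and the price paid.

Vickrey auction (reserve price $77): the highest bid at or above the reserve wins and pays the larger of the second-highest bid and the reserve.
Bids in order: 98 (Stratus) > 73 (Tessera) > 72 (Apex) > 62 (Lumen) > 60 (Pike) > 45 (Orion) > …
Stratus has the top bid at or above the reserve ($98).
max(second-highest $73, reserve $77) = $77.

Stratus pays $77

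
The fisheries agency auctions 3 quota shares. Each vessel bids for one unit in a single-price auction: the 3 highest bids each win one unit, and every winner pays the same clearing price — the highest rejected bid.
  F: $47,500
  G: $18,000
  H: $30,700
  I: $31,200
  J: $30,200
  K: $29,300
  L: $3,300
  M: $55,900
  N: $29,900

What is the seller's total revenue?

Ordering the bids: 55,900 (M), 47,500 (F), 31,200 (I), 30,700 (H), 30,200 (J), …
The 3 highest are M, F, I.
Clearing price = highest rejected bid = $30,700.
Total revenue = 3 × $30,700 = $92,100.

Total revenue: $92,100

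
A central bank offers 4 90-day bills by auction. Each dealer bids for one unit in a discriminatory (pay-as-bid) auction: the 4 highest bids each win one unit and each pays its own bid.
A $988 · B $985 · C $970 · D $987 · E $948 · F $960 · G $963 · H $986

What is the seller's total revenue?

Sorting: 988 (A), 987 (D), 986 (H), 985 (B), 970 (C), 963 (G), …
The 4 highest are A, D, H, B.
Total revenue = 988 + 987 + 986 + 985 = $3,946.

Total revenue: $3,946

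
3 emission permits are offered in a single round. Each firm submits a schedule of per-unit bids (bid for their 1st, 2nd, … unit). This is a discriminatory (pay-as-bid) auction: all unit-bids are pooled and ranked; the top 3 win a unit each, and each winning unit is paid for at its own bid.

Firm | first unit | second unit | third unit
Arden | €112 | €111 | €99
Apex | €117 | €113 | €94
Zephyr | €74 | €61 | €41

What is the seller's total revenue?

Total revenue: €342

Merging the schedules and taking the best 3: 117 (Apex-1), 113 (Apex-2), 112 (Arden-1)
Next rejected bid: €111 (not a price — pay-as-bid).
Each winning unit pays its own bid.
Revenue = 117 + 113 + 112 = €342.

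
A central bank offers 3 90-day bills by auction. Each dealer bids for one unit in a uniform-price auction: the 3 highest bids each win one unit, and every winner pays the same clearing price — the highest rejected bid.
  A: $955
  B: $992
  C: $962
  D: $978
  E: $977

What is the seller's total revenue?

Sorting: 992 (B), 978 (D), 977 (E), 962 (C), 955 (A)
Top 3: B, D, E.
First losing bid is C's $962, which sets the uniform price.
Total revenue = 3 × $962 = $2,886.

Total revenue: $2,886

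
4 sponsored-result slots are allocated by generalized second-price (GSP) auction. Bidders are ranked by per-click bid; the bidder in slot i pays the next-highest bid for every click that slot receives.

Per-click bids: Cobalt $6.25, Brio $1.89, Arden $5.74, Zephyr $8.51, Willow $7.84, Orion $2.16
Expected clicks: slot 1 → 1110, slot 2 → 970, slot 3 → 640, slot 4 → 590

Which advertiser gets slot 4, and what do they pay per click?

Arden; $2.16 per click

Sorting advertisers: $8.51 (Zephyr) > $7.84 (Willow) > $6.25 (Cobalt) > $5.74 (Arden) > $2.16 (Orion) > …
Slot 4 goes to the fourth-ranked bidder, Arden, who pays the next bid down: $2.16/click.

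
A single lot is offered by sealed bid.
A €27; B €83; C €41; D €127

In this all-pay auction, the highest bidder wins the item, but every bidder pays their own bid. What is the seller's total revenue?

Sorting bids: 127 (D) > 83 (B) > 41 (C) > 27 (A)
Every bidder forfeits their bid regardless of winning.
Revenue = 27 + 83 + 41 + 127 = €278.

Total revenue: €278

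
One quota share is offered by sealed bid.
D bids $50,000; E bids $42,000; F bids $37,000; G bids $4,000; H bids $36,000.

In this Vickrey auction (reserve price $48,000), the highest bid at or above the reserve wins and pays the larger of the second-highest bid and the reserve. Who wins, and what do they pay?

Rule: the highest bid at or above the reserve wins and pays the larger of the second-highest bid and the reserve.
Sorting bids: 50,000 (D) > 42,000 (E) > 37,000 (F) > 36,000 (H) > 4,000 (G)
Highest eligible bid: D at $50,000.
max(second-highest $42,000, reserve $48,000) = $48,000.

D pays $48,000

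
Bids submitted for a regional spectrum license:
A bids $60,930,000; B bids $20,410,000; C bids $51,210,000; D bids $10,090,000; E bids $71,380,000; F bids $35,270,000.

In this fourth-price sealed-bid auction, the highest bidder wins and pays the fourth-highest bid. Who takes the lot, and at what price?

Rule: the highest bidder wins and pays the fourth-highest bid.
Bids ranked: 71,380,000 (E) > 60,930,000 (A) > 51,210,000 (C) > 35,270,000 (F) > 20,410,000 (B) > 10,090,000 (D)
E is highest; pays the fourth-highest bid, $35,270,000.

E pays $35,270,000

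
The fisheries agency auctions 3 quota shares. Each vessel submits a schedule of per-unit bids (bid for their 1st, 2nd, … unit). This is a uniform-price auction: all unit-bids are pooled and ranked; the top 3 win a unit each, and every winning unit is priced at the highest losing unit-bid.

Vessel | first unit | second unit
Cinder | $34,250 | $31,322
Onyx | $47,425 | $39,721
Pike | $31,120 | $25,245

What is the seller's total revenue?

Merging the schedules and taking the best 3: 47,425 (Onyx-1), 39,721 (Onyx-2), 34,250 (Cinder-1)
First bid not allocated: $31,322.
Allocation: Cinder 1, Onyx 2. Every unit priced at $31,322.
Revenue = 3 × 31,322 = $93,966.

Total revenue: $93,966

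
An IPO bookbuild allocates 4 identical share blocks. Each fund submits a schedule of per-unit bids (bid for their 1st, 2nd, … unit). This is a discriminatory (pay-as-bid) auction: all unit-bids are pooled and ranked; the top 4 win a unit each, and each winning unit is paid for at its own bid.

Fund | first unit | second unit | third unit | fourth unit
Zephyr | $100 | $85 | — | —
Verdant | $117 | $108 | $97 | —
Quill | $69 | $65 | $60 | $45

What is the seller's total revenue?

Pooled unit-bids ranked (top 4): 117 (Verdant-1), 108 (Verdant-2), 100 (Zephyr-1), 97 (Verdant-3)
Next rejected bid: $85 (not a price — pay-as-bid).
Each winning unit pays its own bid.
Revenue = 117 + 108 + 100 + 97 = $422.

Total revenue: $422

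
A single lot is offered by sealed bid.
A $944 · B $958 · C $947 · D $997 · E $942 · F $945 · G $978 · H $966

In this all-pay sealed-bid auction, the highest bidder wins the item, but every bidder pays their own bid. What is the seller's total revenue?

Total revenue: $7,677

Bids in order: 997 (D) > 978 (G) > 966 (H) > 958 (B) > 947 (C) > 945 (F) > …
Every bidder forfeits their bid regardless of winning.
Revenue = 944 + 958 + 947 + 997 + 942 + 945 + 978 + 966 = $7,677.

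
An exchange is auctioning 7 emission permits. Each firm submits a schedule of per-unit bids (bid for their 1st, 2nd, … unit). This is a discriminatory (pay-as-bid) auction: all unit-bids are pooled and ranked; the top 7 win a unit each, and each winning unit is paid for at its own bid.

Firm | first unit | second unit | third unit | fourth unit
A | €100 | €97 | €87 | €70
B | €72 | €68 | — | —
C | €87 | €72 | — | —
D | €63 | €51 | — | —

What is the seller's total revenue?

All unit-bids, highest first — top 7: 100 (A-1), 97 (A-2), 87 (A-3), 87 (C-1), 72 (B-1), 72 (C-2), 70 (A-4)
Next rejected bid: €68 (not a price — pay-as-bid).
Each winning unit pays its own bid.
Revenue = 100 + 97 + 87 + 87 + 72 + 72 + 70 = €585.

Total revenue: €585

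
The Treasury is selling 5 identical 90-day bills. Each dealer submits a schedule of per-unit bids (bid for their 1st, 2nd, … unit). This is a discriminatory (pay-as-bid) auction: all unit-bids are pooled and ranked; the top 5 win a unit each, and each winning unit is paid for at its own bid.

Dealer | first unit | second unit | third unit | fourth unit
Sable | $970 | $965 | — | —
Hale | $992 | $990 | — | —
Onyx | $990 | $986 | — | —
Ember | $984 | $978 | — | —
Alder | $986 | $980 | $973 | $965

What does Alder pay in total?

Alder pays $986

Merging the schedules and taking the best 5: 992 (Hale-1), 990 (Hale-2), 990 (Onyx-1), 986 (Onyx-2), 986 (Alder-1)
Next rejected bid: $984 (not a price — pay-as-bid).
Alder's winning unit-bids: 986 = $986.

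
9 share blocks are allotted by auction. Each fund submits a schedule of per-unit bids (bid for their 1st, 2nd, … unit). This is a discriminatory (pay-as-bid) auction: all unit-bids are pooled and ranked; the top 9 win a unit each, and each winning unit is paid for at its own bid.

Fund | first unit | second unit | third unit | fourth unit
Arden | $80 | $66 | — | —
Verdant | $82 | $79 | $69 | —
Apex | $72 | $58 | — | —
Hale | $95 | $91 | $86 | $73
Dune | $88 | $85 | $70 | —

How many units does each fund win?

All unit-bids, highest first — top 9: 95 (Hale-1), 91 (Hale-2), 88 (Dune-1), 86 (Hale-3), 85 (Dune-2), 82 (Verdant-1), 80 (Arden-1), 79 (Verdant-2), 73 (Hale-4)
Next rejected bid: $72 (not a price — pay-as-bid).
Allocation: Arden 1, Dune 2, Hale 4, Verdant 2.

Arden 1, Dune 2, Hale 4, Verdant 2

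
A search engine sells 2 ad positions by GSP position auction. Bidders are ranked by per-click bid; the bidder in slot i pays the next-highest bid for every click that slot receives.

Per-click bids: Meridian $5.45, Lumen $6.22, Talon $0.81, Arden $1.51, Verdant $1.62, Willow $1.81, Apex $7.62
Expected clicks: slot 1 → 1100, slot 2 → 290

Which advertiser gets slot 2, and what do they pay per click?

Lumen; $5.45 per click

Ranked by bid: $7.62 (Apex) > $6.22 (Lumen) > $5.45 (Meridian) > …
Slot 2 goes to the second-ranked bidder, Lumen, who pays the next bid down: $5.45/click.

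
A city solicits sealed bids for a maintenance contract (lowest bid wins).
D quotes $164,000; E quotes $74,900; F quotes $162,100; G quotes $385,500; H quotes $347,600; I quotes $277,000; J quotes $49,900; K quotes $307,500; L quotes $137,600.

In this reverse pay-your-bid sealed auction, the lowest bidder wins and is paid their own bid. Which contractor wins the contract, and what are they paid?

J is paid $49,900

Bids in order: 49,900 (J) < 74,900 (E) < 137,600 (L) < 162,100 (F) < 164,000 (D) < 277,000 (I) < …
J is lowest → is paid own bid, $49,900.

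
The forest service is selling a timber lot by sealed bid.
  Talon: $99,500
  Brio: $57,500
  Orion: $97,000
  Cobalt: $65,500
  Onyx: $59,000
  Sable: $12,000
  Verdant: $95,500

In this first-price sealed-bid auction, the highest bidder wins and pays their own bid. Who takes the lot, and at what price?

Bids ranked: 99,500 (Talon) > 97,000 (Orion) > 95,500 (Verdant) > 65,500 (Cobalt) > 59,000 (Onyx) > 57,500 (Brio) > …
Talon is highest → pays own bid, $99,500.

Talon pays $99,500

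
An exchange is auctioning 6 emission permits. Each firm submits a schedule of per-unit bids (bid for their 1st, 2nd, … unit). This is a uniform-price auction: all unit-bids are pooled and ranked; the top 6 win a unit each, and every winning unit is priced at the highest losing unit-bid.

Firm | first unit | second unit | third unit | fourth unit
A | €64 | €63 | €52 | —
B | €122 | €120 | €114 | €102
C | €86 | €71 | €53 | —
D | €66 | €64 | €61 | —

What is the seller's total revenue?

Merging the schedules and taking the best 6: 122 (B-1), 120 (B-2), 114 (B-3), 102 (B-4), 86 (C-1), 71 (C-2)
The (k+1)-th unit-bid is €66.
Allocation: B 4, C 2. Every unit priced at €66.
Revenue = 6 × 66 = €396.

Total revenue: €396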